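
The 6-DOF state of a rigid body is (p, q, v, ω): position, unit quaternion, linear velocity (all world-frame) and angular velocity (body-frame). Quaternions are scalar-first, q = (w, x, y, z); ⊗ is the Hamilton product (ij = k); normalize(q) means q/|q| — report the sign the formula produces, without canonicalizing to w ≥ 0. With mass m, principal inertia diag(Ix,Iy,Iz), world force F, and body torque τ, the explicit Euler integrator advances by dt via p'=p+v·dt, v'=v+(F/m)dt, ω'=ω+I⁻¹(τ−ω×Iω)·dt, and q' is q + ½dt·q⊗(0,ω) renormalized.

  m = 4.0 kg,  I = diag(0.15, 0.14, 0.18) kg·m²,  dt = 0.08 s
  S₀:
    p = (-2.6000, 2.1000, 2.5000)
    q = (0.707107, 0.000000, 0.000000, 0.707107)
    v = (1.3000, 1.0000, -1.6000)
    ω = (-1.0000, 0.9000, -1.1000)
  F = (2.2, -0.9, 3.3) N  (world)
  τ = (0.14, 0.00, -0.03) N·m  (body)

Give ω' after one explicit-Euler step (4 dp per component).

ω' = (-0.9042, 0.9189, -1.1173)

gyro term ω×Iω = (-0.0396, -0.0330, 0.0090)
α = I⁻¹(τ − ω×Iω) = (1.1973, 0.2357, -0.2167)
ω + α·dt = (-0.9042, 0.9189, -1.1173)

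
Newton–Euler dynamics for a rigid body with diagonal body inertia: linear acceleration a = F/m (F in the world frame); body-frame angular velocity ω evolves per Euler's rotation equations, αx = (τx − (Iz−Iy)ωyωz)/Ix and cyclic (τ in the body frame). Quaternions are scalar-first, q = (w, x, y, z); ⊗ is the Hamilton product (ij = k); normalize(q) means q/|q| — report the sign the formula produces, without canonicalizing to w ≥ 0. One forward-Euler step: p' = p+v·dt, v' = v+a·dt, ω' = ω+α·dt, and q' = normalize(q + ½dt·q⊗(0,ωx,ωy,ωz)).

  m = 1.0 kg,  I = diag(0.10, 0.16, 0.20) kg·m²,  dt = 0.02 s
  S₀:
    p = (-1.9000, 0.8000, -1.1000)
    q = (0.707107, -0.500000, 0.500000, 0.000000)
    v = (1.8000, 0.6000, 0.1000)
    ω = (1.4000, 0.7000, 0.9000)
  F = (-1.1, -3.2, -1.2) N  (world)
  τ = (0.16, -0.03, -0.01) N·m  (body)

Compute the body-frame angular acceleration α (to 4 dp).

precession coupling ω×(Iω) = (0.0252, -0.1260, 0.0588)
angular accel α = (1.3480, 0.6000, -0.3440)

α = (1.3480, 0.6000, -0.3440)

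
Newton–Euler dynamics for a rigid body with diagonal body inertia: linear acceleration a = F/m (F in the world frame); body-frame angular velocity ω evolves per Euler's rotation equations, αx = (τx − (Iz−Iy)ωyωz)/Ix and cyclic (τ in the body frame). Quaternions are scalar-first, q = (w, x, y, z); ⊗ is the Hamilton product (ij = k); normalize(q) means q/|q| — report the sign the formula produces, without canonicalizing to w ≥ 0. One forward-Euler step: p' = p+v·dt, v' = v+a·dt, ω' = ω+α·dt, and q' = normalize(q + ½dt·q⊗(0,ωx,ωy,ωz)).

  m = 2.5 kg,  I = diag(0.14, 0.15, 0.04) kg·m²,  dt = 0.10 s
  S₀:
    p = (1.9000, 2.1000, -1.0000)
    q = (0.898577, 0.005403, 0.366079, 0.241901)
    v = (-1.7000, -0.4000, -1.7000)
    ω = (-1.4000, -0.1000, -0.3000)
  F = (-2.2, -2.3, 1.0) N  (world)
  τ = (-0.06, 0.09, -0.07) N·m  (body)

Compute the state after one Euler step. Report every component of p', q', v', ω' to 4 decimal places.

linear accel F/m = (-0.8800, -0.9200, 0.4000)
p' = p + v·dt = (1.7300, 2.0600, -1.1700)
new velocity v' = (-1.7880, -0.4920, -1.6600)
precession coupling ω×(Iω) = (-0.0033, 0.0420, 0.0014)
α = I⁻¹(τ − ω×Iω) = (-0.4050, 0.3200, -1.7850)
ω + α·dt = (-1.4405, -0.0680, -0.4785)
q⊗(0,ω) = (0.1167424, -1.3436414, -0.4268982, 0.2423972)
updated quaternion q' = (0.9021, -0.0616, 0.3438, 0.2534)

p' = (1.7300, 2.0600, -1.1700)
q' = (0.9021, -0.0616, 0.3438, 0.2534)
v' = (-1.7880, -0.4920, -1.6600)
ω' = (-1.4405, -0.0680, -0.4785)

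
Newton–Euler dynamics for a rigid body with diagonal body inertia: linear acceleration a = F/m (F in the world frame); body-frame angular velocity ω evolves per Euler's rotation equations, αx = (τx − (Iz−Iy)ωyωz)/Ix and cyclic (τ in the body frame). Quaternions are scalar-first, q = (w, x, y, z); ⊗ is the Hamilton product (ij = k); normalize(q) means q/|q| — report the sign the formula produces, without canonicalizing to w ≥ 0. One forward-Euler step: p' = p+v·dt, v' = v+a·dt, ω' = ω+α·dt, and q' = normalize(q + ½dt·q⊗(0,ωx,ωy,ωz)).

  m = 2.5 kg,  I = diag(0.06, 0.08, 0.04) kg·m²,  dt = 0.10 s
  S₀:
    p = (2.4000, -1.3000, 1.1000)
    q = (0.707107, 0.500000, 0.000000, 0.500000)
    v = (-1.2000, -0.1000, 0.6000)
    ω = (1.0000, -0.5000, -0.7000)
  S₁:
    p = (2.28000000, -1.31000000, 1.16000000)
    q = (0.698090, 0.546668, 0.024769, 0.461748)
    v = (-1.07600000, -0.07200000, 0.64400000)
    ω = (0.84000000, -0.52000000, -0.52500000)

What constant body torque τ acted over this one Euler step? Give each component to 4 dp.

ω₁ − ω₀ = (-0.16000000, -0.02000000, 0.17500000)
ω₀×(Iω₀) = (-0.0140, -0.0140, -0.0100)
I·α + gyro = (-0.1100, -0.0300, 0.0600)

τ = (-0.1100, -0.0300, 0.0600)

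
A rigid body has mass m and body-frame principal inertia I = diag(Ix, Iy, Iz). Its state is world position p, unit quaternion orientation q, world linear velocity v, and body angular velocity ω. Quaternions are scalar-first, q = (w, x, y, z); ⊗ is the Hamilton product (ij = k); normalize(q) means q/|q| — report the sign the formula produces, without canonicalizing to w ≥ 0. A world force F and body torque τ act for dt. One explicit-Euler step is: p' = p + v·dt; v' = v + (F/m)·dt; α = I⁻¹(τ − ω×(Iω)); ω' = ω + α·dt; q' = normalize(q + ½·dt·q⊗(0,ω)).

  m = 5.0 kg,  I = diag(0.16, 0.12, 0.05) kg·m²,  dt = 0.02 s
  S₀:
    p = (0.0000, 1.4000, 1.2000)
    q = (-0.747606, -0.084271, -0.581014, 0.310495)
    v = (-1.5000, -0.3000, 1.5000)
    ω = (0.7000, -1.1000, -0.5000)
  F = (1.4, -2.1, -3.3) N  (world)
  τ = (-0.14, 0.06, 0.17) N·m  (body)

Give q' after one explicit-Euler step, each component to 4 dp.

q' = (-0.7518, -0.0832, -0.5710, 0.3192)

q⊗(0,ω) = (-0.4248782, 0.1087273, 0.9975776, 0.8732109)
updated quaternion q' = (-0.7518, -0.0832, -0.5710, 0.3192)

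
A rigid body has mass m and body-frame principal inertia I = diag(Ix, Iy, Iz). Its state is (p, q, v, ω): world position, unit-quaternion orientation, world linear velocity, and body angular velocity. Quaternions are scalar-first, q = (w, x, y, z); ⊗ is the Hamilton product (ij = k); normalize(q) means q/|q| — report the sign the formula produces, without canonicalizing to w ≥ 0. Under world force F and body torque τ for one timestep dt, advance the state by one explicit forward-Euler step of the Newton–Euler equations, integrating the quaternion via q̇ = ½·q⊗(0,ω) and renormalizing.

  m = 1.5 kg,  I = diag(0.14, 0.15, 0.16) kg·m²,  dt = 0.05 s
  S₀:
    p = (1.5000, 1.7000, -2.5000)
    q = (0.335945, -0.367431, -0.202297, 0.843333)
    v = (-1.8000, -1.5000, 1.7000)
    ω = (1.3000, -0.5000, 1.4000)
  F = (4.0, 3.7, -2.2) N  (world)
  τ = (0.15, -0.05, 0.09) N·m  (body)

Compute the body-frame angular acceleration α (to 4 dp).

α = (1.1214, -0.0907, 0.6031)

gyro term ω×Iω = (-0.0070, -0.0364, -0.0065)
angular accel α = (1.1214, -0.0907, 0.6031)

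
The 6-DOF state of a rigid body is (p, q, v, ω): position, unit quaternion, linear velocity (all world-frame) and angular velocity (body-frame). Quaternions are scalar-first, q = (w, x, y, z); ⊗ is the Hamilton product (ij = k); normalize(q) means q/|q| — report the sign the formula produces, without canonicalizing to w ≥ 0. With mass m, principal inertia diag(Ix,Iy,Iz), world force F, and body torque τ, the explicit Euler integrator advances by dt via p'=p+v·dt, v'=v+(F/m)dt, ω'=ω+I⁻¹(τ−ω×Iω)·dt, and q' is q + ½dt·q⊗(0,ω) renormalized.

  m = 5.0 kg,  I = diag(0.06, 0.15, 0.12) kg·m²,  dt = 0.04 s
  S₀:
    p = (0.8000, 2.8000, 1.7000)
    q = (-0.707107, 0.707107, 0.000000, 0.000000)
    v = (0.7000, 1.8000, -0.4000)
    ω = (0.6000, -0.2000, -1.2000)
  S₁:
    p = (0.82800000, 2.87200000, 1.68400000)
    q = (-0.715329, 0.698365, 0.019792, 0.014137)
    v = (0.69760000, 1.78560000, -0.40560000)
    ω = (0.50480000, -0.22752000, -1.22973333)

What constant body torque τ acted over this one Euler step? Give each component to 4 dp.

τ = (-0.1500, -0.0600, -0.1000)

Δω = ω₁−ω₀ = (-0.09520000, -0.02752000, -0.02973333)
gyro term ω₀×Iω₀ = (-0.0072, 0.0432, -0.0108)
I·α + gyro = (-0.1500, -0.0600, -0.1000)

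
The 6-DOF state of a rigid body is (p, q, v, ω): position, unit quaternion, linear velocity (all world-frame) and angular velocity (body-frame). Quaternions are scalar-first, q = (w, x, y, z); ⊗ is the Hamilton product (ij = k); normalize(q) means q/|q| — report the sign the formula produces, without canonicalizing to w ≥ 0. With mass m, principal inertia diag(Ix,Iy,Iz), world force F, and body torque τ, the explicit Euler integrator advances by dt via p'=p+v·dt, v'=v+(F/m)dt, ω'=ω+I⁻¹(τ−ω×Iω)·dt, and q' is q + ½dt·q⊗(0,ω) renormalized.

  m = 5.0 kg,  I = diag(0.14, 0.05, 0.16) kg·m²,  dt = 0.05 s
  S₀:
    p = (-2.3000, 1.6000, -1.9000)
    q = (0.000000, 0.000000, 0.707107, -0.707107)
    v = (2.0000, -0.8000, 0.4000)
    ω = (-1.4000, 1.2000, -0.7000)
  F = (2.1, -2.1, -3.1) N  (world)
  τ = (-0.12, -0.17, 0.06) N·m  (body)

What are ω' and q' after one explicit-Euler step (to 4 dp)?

ω' = (-1.4099, 1.0496, -0.7285)
q' = (-0.0335, 0.0088, 0.7310, -0.6815)

α = I⁻¹(τ − ω×Iω) = (-0.1971, -3.0080, -0.5700)
ω' = ω + α·dt = (-1.4099, 1.0496, -0.7285)
2q̇ = q⊗(0,ω) = (-1.3435033, 0.3535535, 0.9899498, 0.9899498)
updated quaternion q' = (-0.0335, 0.0088, 0.7310, -0.6815)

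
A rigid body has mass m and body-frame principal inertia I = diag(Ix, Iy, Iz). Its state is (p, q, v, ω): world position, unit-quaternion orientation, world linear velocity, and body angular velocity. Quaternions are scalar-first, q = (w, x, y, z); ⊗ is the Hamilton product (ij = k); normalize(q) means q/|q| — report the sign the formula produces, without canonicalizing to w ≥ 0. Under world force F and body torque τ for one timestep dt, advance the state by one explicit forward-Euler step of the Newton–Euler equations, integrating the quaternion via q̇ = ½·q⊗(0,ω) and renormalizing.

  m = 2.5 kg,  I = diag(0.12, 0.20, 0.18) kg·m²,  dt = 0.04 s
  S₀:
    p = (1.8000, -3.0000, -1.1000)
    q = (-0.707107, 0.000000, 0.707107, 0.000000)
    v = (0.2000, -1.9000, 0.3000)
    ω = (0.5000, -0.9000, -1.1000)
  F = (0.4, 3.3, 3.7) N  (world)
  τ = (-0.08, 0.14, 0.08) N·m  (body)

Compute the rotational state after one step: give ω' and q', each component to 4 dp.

angular accel α = (-0.5017, 0.5350, 0.6444)
ω + α·dt = (0.4799, -0.8786, -1.0742)
q⊗(0,ω) = (0.6363963, -1.1313712, 0.6363963, 0.4242642)
q' = normalize(q + ½dt·q⊗(0,ω)) = (-0.6941, -0.0226, 0.7195, 0.0085)

ω' = (0.4799, -0.8786, -1.0742)
q' = (-0.6941, -0.0226, 0.7195, 0.0085)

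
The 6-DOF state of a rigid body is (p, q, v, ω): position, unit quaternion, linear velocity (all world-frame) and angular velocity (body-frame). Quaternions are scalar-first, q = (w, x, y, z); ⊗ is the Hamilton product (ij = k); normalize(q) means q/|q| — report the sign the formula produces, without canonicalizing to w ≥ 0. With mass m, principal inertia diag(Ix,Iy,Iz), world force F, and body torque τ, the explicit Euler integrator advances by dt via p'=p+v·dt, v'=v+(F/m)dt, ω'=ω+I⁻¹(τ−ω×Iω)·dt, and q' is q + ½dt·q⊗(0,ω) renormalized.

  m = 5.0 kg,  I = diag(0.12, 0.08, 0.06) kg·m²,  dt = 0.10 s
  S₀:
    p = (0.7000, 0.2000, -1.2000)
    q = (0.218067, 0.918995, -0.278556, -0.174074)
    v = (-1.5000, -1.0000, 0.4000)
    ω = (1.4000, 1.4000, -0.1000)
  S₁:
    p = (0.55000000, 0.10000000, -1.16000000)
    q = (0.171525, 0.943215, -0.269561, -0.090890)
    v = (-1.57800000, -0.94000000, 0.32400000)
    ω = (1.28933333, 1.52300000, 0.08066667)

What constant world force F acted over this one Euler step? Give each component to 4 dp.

velocity change Δv = (-0.07800000, 0.06000000, -0.07600000)
m·(v₁−v₀)/dt = (-3.9000, 3.0000, -3.8000)

F = (-3.9000, 3.0000, -3.8000)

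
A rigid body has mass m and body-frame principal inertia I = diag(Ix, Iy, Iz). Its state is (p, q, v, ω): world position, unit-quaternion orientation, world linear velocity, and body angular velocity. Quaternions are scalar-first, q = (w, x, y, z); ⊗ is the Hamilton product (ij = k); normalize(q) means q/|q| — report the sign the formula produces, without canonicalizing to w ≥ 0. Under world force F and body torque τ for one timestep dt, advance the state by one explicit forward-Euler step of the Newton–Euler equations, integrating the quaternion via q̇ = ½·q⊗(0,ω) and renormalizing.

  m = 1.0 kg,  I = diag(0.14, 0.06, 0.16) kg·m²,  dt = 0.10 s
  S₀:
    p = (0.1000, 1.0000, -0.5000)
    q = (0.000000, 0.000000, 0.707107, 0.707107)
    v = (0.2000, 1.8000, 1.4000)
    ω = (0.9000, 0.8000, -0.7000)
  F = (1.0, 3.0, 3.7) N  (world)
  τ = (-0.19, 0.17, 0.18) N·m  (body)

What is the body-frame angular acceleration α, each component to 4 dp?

gyro term ω×Iω = (-0.0560, 0.0126, -0.0576)
α = I⁻¹(τ − ω×Iω) = (-0.9571, 2.6233, 1.4850)

α = (-0.9571, 2.6233, 1.4850)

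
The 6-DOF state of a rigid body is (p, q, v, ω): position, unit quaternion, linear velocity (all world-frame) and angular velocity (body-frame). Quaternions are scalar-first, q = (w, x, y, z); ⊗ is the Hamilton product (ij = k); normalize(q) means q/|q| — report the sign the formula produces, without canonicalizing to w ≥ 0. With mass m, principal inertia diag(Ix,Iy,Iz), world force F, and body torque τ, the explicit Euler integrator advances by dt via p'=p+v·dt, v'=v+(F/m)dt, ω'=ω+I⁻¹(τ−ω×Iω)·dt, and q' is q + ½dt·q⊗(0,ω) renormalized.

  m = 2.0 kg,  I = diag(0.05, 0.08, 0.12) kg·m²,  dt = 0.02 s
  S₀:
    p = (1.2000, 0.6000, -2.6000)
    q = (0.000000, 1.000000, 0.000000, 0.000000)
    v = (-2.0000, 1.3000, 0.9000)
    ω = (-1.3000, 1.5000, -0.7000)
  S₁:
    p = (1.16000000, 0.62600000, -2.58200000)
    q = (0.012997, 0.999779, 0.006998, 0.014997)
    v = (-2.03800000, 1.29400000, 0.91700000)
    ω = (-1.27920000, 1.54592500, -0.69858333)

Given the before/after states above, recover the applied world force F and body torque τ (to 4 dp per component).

F = (-3.8000, -0.6000, 1.7000)
τ = (0.0100, 0.1200, -0.0500)

ω₁ − ω₀ = (0.02080000, 0.04592500, 0.00141667)
applied torque τ = (0.0100, 0.1200, -0.0500)
velocity change Δv = (-0.03800000, -0.00600000, 0.01700000)
F = m·Δv/dt = (-3.8000, -0.6000, 1.7000)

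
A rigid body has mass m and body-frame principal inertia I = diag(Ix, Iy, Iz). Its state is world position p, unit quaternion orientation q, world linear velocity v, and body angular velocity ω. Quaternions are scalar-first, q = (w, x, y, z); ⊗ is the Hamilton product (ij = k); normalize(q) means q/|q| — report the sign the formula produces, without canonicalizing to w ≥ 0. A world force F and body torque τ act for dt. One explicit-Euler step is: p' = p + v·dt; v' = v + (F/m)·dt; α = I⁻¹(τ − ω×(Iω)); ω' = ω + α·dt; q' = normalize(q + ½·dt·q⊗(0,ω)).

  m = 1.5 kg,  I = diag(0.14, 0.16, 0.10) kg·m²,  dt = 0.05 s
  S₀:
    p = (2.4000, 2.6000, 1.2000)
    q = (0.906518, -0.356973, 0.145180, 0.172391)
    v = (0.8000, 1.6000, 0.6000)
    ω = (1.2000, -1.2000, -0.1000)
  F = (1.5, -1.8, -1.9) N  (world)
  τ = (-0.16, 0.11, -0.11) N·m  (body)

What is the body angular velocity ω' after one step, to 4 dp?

ω' = (1.1454, -1.1641, -0.1406)

angular accel α = (-1.0914, 0.7175, -0.8120)
new body rate ω' = (1.1454, -1.1641, -0.1406)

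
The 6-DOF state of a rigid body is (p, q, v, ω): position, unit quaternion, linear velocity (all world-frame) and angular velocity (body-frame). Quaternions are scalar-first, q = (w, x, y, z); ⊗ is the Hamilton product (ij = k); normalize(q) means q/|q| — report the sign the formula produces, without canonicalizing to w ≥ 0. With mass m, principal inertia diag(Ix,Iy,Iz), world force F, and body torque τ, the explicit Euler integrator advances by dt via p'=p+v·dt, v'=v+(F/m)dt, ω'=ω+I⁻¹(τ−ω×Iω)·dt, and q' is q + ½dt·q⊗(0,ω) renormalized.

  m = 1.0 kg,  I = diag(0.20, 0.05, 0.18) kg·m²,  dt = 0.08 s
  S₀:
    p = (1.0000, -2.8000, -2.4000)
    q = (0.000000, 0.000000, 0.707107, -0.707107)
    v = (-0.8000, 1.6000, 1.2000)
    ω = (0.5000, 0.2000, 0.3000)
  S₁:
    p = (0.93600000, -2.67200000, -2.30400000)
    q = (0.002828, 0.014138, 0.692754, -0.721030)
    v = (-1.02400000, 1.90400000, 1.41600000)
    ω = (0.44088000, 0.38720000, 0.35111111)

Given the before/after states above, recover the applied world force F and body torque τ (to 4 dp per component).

F = (-2.8000, 3.8000, 2.7000)
τ = (-0.1400, 0.1200, 0.1000)

Δv = v₁−v₀ = (-0.22400000, 0.30400000, 0.21600000)
m·(v₁−v₀)/dt = (-2.8000, 3.8000, 2.7000)
ω₁ − ω₀ = (-0.05912000, 0.18720000, 0.05111111)
precession coupling = (0.0078, 0.0030, -0.0150)
τ = I·(Δω/dt) + ω₀×(Iω₀) = (-0.1400, 0.1200, 0.1000)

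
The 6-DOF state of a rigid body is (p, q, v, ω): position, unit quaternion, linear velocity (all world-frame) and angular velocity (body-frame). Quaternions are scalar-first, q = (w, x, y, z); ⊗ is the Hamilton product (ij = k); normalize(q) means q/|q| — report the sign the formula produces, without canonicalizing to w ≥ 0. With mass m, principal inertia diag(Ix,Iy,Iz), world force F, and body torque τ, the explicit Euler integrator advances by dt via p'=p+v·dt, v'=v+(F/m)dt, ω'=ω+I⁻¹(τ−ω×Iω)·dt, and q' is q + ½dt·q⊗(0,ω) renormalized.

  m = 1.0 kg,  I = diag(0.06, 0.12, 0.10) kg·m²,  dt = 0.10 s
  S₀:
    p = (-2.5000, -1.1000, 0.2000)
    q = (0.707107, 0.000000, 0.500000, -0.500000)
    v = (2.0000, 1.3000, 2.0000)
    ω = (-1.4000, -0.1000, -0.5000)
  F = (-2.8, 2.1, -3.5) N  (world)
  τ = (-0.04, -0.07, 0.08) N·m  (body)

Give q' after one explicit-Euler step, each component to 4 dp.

2q̇ = q⊗(0,ω) = (-0.2000000, -1.2899498, 0.6292893, 0.3464465)
q + ½dt·q⊗(0,ω), renormalized = (0.6952, -0.0643, 0.5300, -0.4813)

q' = (0.6952, -0.0643, 0.5300, -0.4813)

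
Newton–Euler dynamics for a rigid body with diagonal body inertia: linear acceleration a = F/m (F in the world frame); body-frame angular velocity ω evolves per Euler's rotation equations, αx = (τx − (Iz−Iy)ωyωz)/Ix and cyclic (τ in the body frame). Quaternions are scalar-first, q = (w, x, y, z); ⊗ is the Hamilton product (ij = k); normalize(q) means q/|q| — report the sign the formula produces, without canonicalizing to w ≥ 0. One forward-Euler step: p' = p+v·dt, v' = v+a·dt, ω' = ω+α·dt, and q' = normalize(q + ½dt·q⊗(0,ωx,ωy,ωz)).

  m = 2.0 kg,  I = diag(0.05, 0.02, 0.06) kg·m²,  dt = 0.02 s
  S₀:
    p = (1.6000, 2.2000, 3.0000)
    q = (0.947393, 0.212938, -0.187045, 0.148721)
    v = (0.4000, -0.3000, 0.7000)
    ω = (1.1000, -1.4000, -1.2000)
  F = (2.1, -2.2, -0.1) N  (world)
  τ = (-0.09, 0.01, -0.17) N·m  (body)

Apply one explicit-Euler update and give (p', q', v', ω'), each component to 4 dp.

angular accel α = (-3.1440, -0.1600, -3.6033)
new body rate ω' = (1.0371, -1.4032, -1.2721)
Hamilton product q⊗(0,ω) = (-0.3176296, 1.4747957, -0.9072315, -1.2292353)
q + ½dt·q⊗(0,ω), renormalized = (0.9440, 0.2276, -0.1961, 0.1364)
p + v·dt = (1.6080, 2.1940, 3.0140)
v + (F/m)dt = (0.4210, -0.3220, 0.6990)

p' = (1.6080, 2.1940, 3.0140)
q' = (0.9440, 0.2276, -0.1961, 0.1364)
v' = (0.4210, -0.3220, 0.6990)
ω' = (1.0371, -1.4032, -1.2721)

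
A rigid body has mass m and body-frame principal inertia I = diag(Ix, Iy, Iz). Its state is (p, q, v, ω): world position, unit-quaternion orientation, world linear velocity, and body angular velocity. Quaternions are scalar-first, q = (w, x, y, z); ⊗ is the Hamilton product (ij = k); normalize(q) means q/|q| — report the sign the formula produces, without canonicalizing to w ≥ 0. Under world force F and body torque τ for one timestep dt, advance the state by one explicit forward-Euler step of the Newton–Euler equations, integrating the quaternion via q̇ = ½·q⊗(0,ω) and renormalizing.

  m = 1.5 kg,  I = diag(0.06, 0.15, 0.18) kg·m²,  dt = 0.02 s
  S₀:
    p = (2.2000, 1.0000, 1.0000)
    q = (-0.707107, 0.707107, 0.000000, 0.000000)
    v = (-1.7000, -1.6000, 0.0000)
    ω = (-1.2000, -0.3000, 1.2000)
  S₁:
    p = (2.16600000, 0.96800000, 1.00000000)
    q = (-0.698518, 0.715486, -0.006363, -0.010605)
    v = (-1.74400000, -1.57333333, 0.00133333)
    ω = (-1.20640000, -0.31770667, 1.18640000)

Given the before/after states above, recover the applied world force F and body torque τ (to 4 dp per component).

Δv = v₁−v₀ = (-0.04400000, 0.02666667, 0.00133333)
applied force F = (-3.3000, 2.0000, 0.1000)
ω₁ − ω₀ = (-0.00640000, -0.01770667, -0.01360000)
τ = I·(Δω/dt) + ω₀×(Iω₀) = (-0.0300, 0.0400, -0.0900)

F = (-3.3000, 2.0000, 0.1000)
τ = (-0.0300, 0.0400, -0.0900)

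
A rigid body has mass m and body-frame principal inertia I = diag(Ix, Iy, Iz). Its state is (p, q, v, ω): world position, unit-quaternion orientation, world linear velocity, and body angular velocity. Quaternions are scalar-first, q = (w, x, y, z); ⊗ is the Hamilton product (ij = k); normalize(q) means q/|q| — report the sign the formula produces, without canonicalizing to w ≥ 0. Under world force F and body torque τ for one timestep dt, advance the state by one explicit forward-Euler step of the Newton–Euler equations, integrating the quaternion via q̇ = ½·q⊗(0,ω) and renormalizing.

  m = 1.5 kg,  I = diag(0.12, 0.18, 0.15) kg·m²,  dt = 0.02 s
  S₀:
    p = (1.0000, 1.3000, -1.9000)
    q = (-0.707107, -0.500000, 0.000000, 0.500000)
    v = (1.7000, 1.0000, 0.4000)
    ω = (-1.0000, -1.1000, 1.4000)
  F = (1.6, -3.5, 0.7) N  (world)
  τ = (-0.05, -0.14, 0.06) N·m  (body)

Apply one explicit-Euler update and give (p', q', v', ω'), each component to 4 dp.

p' = (1.0340, 1.3200, -1.8920)
q' = (-0.7190, -0.4873, 0.0098, 0.4955)
v' = (1.7213, 0.9533, 0.4093)
ω' = (-1.0160, -1.1202, 1.3992)

a = F/m = (1.0667, -2.3333, 0.4667)
new position p' = (1.0340, 1.3200, -1.8920)
v + (F/m)dt = (1.7213, 0.9533, 0.4093)
gyro term ω×Iω = (0.0462, 0.0420, 0.0660)
angular accel α = (-0.8017, -1.0111, -0.0400)
ω + α·dt = (-1.0160, -1.1202, 1.3992)
2q̇ = q⊗(0,ω) = (-1.2000000, 1.2571070, 0.9778177, -0.4399498)
updated quaternion q' = (-0.7190, -0.4873, 0.0098, 0.4955)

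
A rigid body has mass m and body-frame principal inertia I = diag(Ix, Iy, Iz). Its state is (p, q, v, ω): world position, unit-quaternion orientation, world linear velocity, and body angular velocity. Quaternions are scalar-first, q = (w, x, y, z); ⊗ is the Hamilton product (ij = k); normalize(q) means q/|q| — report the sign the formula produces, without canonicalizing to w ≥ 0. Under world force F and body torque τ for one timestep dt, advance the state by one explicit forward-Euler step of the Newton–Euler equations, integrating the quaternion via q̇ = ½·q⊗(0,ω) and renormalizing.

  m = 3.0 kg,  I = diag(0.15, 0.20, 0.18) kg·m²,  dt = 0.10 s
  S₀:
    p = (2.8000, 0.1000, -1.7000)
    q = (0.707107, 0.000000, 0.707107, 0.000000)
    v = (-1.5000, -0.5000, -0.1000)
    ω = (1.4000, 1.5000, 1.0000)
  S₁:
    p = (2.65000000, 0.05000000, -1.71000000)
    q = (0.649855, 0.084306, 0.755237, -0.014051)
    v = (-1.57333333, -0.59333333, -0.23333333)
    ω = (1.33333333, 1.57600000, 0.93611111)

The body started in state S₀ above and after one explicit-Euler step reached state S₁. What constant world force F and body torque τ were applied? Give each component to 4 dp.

Δω = ω₁−ω₀ = (-0.06666667, 0.07600000, -0.06388889)
I·α + gyro = (-0.1300, 0.1100, -0.0100)
v₁ − v₀ = (-0.07333333, -0.09333333, -0.13333333)
F = m·Δv/dt = (-2.2000, -2.8000, -4.0000)

F = (-2.2000, -2.8000, -4.0000)
τ = (-0.1300, 0.1100, -0.0100)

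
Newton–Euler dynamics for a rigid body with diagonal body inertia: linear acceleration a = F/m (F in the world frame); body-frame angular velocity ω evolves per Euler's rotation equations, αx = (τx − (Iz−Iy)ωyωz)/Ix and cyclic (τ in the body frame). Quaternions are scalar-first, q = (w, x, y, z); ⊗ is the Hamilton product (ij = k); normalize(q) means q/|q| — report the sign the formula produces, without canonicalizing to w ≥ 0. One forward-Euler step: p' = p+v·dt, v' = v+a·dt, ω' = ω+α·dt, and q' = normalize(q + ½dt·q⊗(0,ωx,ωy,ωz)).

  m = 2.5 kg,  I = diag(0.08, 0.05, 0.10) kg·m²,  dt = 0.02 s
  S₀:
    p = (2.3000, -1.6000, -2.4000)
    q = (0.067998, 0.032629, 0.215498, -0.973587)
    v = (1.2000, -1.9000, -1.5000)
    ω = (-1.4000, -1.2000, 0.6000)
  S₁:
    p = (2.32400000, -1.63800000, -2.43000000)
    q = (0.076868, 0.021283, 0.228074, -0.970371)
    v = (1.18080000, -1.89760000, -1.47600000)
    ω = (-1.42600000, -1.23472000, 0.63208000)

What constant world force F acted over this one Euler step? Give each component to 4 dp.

velocity change Δv = (-0.01920000, 0.00240000, 0.02400000)
F = m·Δv/dt = (-2.4000, 0.3000, 3.0000)

F = (-2.4000, 0.3000, 3.0000)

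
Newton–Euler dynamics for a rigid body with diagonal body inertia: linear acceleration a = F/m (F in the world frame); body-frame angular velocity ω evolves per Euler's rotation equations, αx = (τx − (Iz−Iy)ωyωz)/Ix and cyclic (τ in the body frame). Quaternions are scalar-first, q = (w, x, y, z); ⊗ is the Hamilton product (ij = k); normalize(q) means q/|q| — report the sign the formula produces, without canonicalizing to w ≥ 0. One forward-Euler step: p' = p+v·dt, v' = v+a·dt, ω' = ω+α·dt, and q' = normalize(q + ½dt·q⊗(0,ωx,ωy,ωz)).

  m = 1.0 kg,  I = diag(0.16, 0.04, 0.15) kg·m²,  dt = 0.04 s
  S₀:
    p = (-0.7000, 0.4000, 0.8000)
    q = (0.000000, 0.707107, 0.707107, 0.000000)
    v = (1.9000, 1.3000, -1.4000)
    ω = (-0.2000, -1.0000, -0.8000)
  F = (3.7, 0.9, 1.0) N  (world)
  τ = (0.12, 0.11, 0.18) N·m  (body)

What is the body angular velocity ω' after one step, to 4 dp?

(τ − ω×Iω)/I = (0.2000, 2.7100, 1.3600)
ω + α·dt = (-0.1920, -0.8916, -0.7456)

ω' = (-0.1920, -0.8916, -0.7456)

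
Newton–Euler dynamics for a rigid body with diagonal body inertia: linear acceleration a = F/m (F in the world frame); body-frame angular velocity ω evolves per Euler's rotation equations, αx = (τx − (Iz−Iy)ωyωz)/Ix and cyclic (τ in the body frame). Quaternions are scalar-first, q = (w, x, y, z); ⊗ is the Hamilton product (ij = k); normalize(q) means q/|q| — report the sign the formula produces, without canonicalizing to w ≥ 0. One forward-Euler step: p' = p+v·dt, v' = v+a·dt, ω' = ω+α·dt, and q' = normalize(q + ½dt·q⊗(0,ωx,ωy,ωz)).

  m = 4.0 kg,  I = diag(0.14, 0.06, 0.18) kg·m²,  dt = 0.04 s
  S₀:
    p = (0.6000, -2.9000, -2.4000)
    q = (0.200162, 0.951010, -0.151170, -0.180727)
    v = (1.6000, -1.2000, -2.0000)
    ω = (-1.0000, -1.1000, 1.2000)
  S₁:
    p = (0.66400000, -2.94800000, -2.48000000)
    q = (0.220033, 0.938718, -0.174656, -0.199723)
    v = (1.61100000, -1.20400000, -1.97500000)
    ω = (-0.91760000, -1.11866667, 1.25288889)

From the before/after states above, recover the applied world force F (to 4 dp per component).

F = (1.1000, -0.4000, 2.5000)

v₁ − v₀ = (0.01100000, -0.00400000, 0.02500000)
F = m·Δv/dt = (1.1000, -0.4000, 2.5000)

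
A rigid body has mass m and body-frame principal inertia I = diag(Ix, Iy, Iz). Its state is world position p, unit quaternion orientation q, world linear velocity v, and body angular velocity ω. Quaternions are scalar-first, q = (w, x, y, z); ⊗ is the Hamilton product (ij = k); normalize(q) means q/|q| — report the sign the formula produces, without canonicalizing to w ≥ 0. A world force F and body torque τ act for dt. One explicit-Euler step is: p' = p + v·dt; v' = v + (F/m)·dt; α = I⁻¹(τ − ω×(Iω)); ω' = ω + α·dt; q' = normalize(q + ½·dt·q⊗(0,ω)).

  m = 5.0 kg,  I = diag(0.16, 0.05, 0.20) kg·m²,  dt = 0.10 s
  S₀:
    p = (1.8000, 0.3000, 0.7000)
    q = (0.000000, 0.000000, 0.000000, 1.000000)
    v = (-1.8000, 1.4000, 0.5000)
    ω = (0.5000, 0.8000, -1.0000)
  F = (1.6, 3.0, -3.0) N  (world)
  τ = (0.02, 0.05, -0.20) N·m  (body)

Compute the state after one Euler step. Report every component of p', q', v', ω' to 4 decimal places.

p' = (1.6200, 0.4400, 0.7500)
q' = (0.0499, -0.0399, 0.0249, 0.9976)
v' = (-1.7680, 1.4600, 0.4400)
ω' = (0.5875, 0.8600, -1.0780)

a = F/m = (0.3200, 0.6000, -0.6000)
p + v·dt = (1.6200, 0.4400, 0.7500)
v' = v + a·dt = (-1.7680, 1.4600, 0.4400)
gyro term ω×Iω = (-0.1200, 0.0200, -0.0440)
α = I⁻¹(τ − ω×Iω) = (0.8750, 0.6000, -0.7800)
ω + α·dt = (0.5875, 0.8600, -1.0780)
Hamilton product q⊗(0,ω) = (1.0000000, -0.8000000, 0.5000000, 0.0000000)
updated quaternion q' = (0.0499, -0.0399, 0.0249, 0.9976)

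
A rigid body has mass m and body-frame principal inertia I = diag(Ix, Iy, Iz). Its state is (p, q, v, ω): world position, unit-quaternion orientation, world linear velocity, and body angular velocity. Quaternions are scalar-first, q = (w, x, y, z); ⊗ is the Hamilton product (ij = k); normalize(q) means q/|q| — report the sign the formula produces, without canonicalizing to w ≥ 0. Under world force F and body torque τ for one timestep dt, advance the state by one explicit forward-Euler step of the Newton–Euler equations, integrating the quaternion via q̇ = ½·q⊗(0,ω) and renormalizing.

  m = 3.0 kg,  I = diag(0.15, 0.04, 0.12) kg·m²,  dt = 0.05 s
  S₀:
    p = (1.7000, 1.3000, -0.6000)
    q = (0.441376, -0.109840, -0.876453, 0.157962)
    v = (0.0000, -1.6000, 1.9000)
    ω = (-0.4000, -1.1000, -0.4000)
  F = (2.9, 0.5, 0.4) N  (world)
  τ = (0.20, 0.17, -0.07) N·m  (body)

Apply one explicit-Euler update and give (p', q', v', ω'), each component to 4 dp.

p' = (1.7000, 1.2200, -0.5050)
q' = (0.4176, -0.1011, -0.8908, 0.1477)
v' = (0.0483, -1.5917, 1.9067)
ω' = (-0.3451, -0.8935, -0.4090)

ω×(Iω) gyroscopic = (0.0352, 0.0048, -0.0484)
angular accel α = (1.0987, 4.1300, -0.1800)
ω' = ω + α·dt = (-0.3451, -0.8935, -0.4090)
2q̇ = q⊗(0,ω) = (-0.9448495, 0.3477890, -0.5926344, -0.4063076)
q' = normalize(q + ½dt·q⊗(0,ω)) = (0.4176, -0.1011, -0.8908, 0.1477)
a = F/m = (0.9667, 0.1667, 0.1333)
new position p' = (1.7000, 1.2200, -0.5050)
new velocity v' = (0.0483, -1.5917, 1.9067)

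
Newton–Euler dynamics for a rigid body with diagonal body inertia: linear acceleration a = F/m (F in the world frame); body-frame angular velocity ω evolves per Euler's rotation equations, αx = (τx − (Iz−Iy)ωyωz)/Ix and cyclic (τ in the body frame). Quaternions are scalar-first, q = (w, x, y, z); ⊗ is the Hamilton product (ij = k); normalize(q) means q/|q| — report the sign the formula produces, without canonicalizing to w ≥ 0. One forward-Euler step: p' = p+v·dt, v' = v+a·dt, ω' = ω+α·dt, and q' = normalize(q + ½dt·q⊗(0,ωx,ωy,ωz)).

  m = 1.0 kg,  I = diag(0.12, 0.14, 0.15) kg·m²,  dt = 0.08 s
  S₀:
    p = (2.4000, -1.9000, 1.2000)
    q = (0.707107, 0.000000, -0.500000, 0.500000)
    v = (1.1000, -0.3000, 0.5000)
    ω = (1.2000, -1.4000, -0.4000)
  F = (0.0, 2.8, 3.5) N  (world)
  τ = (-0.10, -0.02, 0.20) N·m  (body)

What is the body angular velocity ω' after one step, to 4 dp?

ω' = (1.1296, -1.4197, -0.2754)

(τ − ω×Iω)/I = (-0.8800, -0.2457, 1.5573)
ω' = ω + α·dt = (1.1296, -1.4197, -0.2754)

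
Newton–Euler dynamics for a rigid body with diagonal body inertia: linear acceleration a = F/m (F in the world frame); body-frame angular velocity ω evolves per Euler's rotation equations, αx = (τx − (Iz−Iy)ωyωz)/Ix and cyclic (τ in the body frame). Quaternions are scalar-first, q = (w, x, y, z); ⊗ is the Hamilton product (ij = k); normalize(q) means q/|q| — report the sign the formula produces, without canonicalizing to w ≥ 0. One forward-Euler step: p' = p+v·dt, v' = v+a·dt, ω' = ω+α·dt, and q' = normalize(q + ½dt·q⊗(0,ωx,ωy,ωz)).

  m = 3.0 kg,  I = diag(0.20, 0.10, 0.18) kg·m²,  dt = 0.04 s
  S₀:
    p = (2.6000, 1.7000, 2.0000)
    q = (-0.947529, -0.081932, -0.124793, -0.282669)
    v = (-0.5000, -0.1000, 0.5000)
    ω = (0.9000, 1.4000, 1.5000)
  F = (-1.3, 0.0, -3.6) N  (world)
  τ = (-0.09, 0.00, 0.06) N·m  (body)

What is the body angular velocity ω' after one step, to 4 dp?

gyro term ω×Iω = (0.1680, 0.0270, -0.1260)
(τ − ω×Iω)/I = (-1.2900, -0.2700, 1.0333)
new body rate ω' = (0.8484, 1.3892, 1.5413)

ω' = (0.8484, 1.3892, 1.5413)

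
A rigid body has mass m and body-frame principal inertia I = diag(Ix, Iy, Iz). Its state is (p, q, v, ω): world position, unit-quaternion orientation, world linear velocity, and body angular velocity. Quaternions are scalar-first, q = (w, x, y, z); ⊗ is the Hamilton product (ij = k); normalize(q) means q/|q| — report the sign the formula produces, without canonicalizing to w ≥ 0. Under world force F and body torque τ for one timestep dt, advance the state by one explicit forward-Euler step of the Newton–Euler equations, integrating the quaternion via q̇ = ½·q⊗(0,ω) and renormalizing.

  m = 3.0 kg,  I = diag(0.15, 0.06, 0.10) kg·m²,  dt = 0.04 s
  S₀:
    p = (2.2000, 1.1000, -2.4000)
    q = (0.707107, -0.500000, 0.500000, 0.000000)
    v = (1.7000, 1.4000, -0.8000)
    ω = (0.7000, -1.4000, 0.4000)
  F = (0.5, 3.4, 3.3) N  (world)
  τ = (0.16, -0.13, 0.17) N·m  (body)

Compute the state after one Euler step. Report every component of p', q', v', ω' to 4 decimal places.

p' = (2.2680, 1.1560, -2.4320)
q' = (0.7277, -0.4858, 0.4839, 0.0127)
v' = (1.7067, 1.4453, -0.7560)
ω' = (0.7486, -1.4960, 0.4327)

a = (0.1667, 1.1333, 1.1000)
new position p' = (2.2680, 1.1560, -2.4320)
v + (F/m)dt = (1.7067, 1.4453, -0.7560)
(τ − ω×Iω)/I = (1.2160, -2.4000, 0.8180)
ω' = ω + α·dt = (0.7486, -1.4960, 0.4327)
2q̇ = q⊗(0,ω) = (1.0500000, 0.6949749, -0.7899498, 0.6328428)
q + ½dt·q⊗(0,ω), renormalized = (0.7277, -0.4858, 0.4839, 0.0127)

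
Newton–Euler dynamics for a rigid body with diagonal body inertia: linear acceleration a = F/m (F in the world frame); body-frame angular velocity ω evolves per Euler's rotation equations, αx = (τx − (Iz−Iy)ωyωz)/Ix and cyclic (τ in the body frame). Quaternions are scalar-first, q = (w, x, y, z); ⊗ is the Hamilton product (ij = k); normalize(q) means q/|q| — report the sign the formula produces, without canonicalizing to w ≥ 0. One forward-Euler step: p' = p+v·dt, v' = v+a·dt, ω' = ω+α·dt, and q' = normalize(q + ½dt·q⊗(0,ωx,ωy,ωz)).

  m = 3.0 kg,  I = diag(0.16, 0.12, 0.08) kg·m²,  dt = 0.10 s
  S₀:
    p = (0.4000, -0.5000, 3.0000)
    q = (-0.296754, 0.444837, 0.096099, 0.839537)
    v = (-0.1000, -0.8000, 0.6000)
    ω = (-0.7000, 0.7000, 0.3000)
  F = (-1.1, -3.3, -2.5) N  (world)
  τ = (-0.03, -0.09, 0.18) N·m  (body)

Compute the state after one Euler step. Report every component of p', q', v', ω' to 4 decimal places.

angular accel α = (-0.1350, -0.6100, 2.0050)
ω + α·dt = (-0.7135, 0.6390, 0.5005)
2q̇ = q⊗(0,ω) = (-0.0077445, -0.3511184, -0.9288548, 0.2896290)
updated quaternion q' = (-0.2967, 0.4267, 0.0496, 0.8529)
linear accel F/m = (-0.3667, -1.1000, -0.8333)
p' = p + v·dt = (0.3900, -0.5800, 3.0600)
v' = v + a·dt = (-0.1367, -0.9100, 0.5167)

p' = (0.3900, -0.5800, 3.0600)
q' = (-0.2967, 0.4267, 0.0496, 0.8529)
v' = (-0.1367, -0.9100, 0.5167)
ω' = (-0.7135, 0.6390, 0.5005)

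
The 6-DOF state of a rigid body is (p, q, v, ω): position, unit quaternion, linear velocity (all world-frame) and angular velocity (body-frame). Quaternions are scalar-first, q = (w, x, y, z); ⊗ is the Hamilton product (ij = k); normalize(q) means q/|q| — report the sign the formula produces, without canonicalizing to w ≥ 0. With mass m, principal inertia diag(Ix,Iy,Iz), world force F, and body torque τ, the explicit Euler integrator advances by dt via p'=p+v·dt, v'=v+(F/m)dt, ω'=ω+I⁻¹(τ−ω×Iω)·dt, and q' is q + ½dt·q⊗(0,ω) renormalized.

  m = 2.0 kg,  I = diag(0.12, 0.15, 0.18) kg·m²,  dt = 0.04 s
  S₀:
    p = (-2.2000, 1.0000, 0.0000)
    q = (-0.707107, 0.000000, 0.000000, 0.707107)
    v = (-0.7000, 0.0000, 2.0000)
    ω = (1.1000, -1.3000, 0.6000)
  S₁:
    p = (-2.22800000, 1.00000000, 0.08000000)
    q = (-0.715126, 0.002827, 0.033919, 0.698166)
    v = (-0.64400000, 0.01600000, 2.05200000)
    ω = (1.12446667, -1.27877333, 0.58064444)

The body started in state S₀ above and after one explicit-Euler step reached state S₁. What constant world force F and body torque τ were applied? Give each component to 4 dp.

F = (2.8000, 0.8000, 2.6000)
τ = (0.0500, 0.0400, -0.1300)

Δω = ω₁−ω₀ = (0.02446667, 0.02122667, -0.01935556)
ω₀×(Iω₀) = (-0.0234, -0.0396, -0.0429)
τ = I·(Δω/dt) + ω₀×(Iω₀) = (0.0500, 0.0400, -0.1300)
velocity change Δv = (0.05600000, 0.01600000, 0.05200000)
F = m·Δv/dt = (2.8000, 0.8000, 2.6000)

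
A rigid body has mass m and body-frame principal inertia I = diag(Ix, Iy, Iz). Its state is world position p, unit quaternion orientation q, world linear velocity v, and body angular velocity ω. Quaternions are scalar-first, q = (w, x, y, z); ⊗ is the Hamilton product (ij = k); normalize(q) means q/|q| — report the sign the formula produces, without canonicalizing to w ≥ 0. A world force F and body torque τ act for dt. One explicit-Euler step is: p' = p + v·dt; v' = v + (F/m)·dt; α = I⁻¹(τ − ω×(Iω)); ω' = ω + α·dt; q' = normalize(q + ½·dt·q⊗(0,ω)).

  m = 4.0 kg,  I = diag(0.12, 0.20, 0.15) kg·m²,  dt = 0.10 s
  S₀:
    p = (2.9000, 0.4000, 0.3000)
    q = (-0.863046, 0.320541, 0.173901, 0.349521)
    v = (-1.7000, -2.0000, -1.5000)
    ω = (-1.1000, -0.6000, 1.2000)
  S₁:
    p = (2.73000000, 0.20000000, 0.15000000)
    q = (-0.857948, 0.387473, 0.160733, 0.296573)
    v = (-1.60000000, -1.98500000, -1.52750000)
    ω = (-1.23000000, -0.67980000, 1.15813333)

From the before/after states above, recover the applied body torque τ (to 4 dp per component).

τ = (-0.1200, -0.1200, -0.0100)

Δω = ω₁−ω₀ = (-0.13000000, -0.07980000, -0.04186667)
precession coupling = (0.0360, 0.0396, 0.0528)
τ = I·(Δω/dt) + ω₀×(Iω₀) = (-0.1200, -0.1200, -0.0100)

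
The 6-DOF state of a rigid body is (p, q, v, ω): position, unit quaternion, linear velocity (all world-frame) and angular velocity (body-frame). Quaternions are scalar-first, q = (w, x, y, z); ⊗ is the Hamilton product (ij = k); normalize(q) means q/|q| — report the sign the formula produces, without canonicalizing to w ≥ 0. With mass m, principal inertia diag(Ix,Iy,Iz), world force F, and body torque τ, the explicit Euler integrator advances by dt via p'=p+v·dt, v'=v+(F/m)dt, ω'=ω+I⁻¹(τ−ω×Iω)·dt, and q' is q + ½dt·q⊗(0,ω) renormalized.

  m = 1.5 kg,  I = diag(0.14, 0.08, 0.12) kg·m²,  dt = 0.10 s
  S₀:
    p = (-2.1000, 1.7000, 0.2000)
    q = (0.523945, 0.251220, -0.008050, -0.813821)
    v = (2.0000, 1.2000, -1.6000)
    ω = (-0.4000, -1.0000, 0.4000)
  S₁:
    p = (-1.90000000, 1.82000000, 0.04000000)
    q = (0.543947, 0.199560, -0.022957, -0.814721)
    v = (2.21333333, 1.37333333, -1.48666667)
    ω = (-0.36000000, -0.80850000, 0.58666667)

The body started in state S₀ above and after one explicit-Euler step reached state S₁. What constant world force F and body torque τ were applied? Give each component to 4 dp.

F = (3.2000, 2.6000, 1.7000)
τ = (0.0400, 0.1500, 0.2000)

rate change Δω = (0.04000000, 0.19150000, 0.18666667)
precession coupling = (-0.0160, -0.0032, -0.0240)
τ = I·(Δω/dt) + ω₀×(Iω₀) = (0.0400, 0.1500, 0.2000)
velocity change Δv = (0.21333333, 0.17333333, 0.11333333)
m·(v₁−v₀)/dt = (3.2000, 2.6000, 1.7000)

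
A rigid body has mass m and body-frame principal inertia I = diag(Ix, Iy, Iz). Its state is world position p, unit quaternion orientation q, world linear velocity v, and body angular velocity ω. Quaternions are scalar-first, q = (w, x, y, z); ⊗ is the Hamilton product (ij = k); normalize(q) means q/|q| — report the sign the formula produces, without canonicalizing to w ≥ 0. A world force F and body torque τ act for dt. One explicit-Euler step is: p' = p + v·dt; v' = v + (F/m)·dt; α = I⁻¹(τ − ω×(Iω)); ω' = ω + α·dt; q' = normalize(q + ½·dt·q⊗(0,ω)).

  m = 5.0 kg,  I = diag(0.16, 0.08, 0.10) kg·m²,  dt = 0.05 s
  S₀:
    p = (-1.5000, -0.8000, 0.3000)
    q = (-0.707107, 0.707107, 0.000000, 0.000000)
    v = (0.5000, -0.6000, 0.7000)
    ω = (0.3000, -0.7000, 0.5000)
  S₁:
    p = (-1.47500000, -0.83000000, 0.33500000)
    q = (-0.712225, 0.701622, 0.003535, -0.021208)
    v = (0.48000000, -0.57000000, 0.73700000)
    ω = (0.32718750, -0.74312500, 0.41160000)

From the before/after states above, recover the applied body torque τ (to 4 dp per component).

τ = (0.0800, -0.0600, -0.1600)

Δω = ω₁−ω₀ = (0.02718750, -0.04312500, -0.08840000)
I·α + gyro = (0.0800, -0.0600, -0.1600)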